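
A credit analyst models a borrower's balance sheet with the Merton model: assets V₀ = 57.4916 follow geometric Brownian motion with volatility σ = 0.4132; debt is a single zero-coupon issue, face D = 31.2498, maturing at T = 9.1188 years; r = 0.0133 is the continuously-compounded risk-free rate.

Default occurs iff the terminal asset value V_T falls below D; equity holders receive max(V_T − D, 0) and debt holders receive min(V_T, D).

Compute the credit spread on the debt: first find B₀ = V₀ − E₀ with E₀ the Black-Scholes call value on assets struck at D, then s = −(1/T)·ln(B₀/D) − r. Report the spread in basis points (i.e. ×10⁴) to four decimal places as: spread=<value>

d₁ = [ln(V₀/D) + (r + σ²/2)T] / (σ√T)
   = [ln(57.4916/31.2498) + (0.0133 + 0.5·0.4132²)·9.1188] / (0.4132·√9.1188)
   = [0.609626 + 0.899726] / 1.247755 = 1.209654
d₂ = d₁ − σ√T = 1.209654 − 1.247755 = -0.038100
N(d₁) = 0.886794,  N(d₂) = 0.484804,  e^(−rT) = 0.885786
E₀ = V₀·N(d₁) − D·e^(−rT)·N(d₂)
   = 57.4916·0.886794 − 31.2498·0.885786·0.484804 = 37.563541
B₀ = V₀ − E₀ = 57.4916 − 37.563541 = 19.928059
spread = −(1/T)·ln(B₀/D) − r = −(1/9.1188)·ln(19.928059/31.2498) − 0.0133 = 0.03603590
in basis points: 0.03603590 × 10⁴ = 360.3590 bp

spread=360.3590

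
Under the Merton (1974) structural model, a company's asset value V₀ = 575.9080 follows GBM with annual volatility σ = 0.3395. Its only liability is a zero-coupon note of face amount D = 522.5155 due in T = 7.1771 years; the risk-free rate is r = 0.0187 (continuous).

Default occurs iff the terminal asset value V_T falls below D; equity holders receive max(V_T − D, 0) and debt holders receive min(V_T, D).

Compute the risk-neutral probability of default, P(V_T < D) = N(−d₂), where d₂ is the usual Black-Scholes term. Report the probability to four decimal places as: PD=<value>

d₁ = [ln(V₀/D) + (r + σ²/2)T] / (σ√T)
   = [ln(575.9080/522.5155) + (0.0187 + 0.5·0.3395²)·7.1771] / (0.3395·√7.1771)
   = [0.097293 + 0.547829] / 0.909524 = 0.709296
d₂ = d₁ − σ√T = 0.709296 − 0.909524 = -0.200228
risk-neutral PD = N(−d₂) = N(0.200228) = 0.579349

PD=0.5793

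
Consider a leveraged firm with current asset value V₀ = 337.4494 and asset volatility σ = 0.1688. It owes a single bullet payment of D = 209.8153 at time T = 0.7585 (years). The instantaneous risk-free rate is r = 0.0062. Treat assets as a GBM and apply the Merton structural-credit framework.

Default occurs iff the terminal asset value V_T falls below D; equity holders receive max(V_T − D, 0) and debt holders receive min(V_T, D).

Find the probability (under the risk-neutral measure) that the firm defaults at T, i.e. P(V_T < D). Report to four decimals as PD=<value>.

PD=0.0007

d₁ = [ln(V₀/D) + (r + σ²/2)T] / (σ√T)
   = [ln(337.4494/209.8153) + (0.0062 + 0.5·0.1688²)·0.7585] / (0.1688·√0.7585)
   = [0.475188 + 0.015509] / 0.147011 = 3.337821
d₂ = d₁ − σ√T = 3.337821 − 0.147011 = 3.190809
risk-neutral PD = N(−d₂) = N(-3.190809) = 0.000709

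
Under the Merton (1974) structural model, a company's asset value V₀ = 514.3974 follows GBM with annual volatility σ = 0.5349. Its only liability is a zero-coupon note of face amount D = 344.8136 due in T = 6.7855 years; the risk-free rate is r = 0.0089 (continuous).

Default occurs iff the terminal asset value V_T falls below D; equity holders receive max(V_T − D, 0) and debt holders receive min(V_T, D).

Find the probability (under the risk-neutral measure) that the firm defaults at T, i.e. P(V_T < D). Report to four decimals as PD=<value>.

d₁ = [ln(V₀/D) + (r + σ²/2)T] / (σ√T)
   = [ln(514.3974/344.8136) + (0.0089 + 0.5·0.5349²)·6.7855] / (0.5349·√6.7855)
   = [0.399992 + 1.031118] / 1.393361 = 1.027092
d₂ = d₁ − σ√T = 1.027092 − 1.393361 = -0.366268
risk-neutral PD = N(−d₂) = N(0.366268) = 0.642918

PD=0.6429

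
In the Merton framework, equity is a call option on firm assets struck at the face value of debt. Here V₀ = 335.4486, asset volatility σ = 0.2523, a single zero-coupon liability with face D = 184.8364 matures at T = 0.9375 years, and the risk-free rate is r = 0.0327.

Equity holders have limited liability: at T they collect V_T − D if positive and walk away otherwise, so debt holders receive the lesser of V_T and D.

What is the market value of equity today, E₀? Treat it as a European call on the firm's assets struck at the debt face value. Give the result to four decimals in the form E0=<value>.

d₁ = [ln(V₀/D) + (r + σ²/2)T] / (σ√T)
   = [ln(335.4486/184.8364) + (0.0327 + 0.5·0.2523²)·0.9375] / (0.2523·√0.9375)
   = [0.595998 + 0.060495] / 0.244288 = 2.687366
d₂ = d₁ − σ√T = 2.687366 − 0.244288 = 2.443077
N(d₁) = 0.996399,  N(d₂) = 0.992719,  e^(−rT) = 0.969809
E₀ = V₀·N(d₁) − D·e^(−rT)·N(d₂)
   = 335.4486·0.996399 − 184.8364·0.969809·0.992719 = 156.289917

E0=156.2899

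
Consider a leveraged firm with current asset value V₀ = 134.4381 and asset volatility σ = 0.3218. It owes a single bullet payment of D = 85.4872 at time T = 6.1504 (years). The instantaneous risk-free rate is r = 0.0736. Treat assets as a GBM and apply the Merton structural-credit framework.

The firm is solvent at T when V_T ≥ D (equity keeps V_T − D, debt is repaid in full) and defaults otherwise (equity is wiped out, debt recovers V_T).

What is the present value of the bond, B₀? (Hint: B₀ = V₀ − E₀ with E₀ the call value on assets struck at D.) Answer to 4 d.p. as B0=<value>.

d₁ = [ln(V₀/D) + (r + σ²/2)T] / (σ√T)
   = [ln(134.4381/85.4872) + (0.0736 + 0.5·0.3218²)·6.1504] / (0.3218·√6.1504)
   = [0.452737 + 0.771123] / 0.798064 = 1.533536
d₂ = d₁ − σ√T = 1.533536 − 0.798064 = 0.735472
N(d₁) = 0.937428,  N(d₂) = 0.768974,  e^(−rT) = 0.635928
E₀ = V₀·N(d₁) − D·e^(−rT)·N(d₂)
   = 134.4381·0.937428 − 85.4872·0.635928·0.768974 = 84.221757
B₀ = V₀ − E₀ = 134.4381 − 84.221757 = 50.216343

B0=50.2163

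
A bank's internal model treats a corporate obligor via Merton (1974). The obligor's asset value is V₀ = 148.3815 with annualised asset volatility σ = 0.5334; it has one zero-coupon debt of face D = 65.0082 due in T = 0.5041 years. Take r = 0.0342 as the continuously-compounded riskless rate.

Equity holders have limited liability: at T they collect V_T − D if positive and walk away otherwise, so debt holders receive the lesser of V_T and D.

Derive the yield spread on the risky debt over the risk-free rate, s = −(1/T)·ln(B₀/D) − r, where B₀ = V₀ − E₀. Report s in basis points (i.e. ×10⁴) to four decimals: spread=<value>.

spread=51.4594

d₁ = [ln(V₀/D) + (r + σ²/2)T] / (σ√T)
   = [ln(148.3815/65.0082) + (0.0342 + 0.5·0.5334²)·0.5041] / (0.5334·√0.5041)
   = [0.825273 + 0.088952] / 0.378714 = 2.414026
d₂ = d₁ − σ√T = 2.414026 − 0.378714 = 2.035312
N(d₁) = 0.992111,  N(d₂) = 0.979090,  e^(−rT) = 0.982908
E₀ = V₀·N(d₁) − D·e^(−rT)·N(d₂)
   = 148.3815·0.992111 − 65.0082·0.982908·0.979090 = 84.649988
B₀ = V₀ − E₀ = 148.3815 − 84.649988 = 63.731512
spread = −(1/T)·ln(B₀/D) − r = −(1/0.5041)·ln(63.731512/65.0082) − 0.0342 = 0.00514594
in basis points: 0.00514594 × 10⁴ = 51.4594 bp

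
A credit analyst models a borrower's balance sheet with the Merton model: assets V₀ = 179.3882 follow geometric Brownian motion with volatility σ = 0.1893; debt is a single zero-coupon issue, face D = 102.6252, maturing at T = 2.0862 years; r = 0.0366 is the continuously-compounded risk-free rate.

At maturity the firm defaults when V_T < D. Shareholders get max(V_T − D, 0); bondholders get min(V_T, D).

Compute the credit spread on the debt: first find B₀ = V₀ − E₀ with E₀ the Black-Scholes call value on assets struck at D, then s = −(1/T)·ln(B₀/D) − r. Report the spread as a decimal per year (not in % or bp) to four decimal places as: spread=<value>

spread=0.0006

d₁ = [ln(V₀/D) + (r + σ²/2)T] / (σ√T)
   = [ln(179.3882/102.6252) + (0.0366 + 0.5·0.1893²)·2.0862] / (0.1893·√2.0862)
   = [0.558469 + 0.113734] / 0.273419 = 2.458508
d₂ = d₁ − σ√T = 2.458508 − 0.273419 = 2.185089
N(d₁) = 0.993024,  N(d₂) = 0.985559,  e^(−rT) = 0.926487
E₀ = V₀·N(d₁) − D·e^(−rT)·N(d₂)
   = 179.3882·0.993024 − 102.6252·0.926487·0.985559 = 84.428959
B₀ = V₀ − E₀ = 179.3882 − 84.428959 = 94.959241
spread = −(1/T)·ln(B₀/D) − r = −(1/2.0862)·ln(94.959241/102.6252) − 0.0366 = 0.00061396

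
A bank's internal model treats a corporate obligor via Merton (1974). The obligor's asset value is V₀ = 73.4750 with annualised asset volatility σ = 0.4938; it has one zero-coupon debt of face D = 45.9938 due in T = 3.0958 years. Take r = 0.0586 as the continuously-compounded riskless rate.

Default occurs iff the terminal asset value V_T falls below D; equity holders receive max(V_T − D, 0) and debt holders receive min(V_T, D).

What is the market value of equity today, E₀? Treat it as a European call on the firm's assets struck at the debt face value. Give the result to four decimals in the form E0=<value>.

d₁ = [ln(V₀/D) + (r + σ²/2)T] / (σ√T)
   = [ln(73.4750/45.9938) + (0.0586 + 0.5·0.4938²)·3.0958] / (0.4938·√3.0958)
   = [0.468439 + 0.558851] / 0.868835 = 1.182376
d₂ = d₁ − σ√T = 1.182376 − 0.868835 = 0.313540
N(d₁) = 0.881472,  N(d₂) = 0.623065,  e^(−rT) = 0.834090
E₀ = V₀·N(d₁) − D·e^(−rT)·N(d₂)
   = 73.4750·0.881472 − 45.9938·0.834090·0.623065 = 40.863510

E0=40.8635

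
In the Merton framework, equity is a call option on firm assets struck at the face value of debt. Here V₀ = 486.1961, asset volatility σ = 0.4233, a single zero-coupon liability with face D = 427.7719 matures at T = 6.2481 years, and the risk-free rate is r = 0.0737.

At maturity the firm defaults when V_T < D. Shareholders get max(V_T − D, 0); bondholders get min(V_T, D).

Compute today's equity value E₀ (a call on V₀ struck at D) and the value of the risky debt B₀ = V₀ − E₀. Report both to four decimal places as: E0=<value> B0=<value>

d₁ = [ln(V₀/D) + (r + σ²/2)T] / (σ√T)
   = [ln(486.1961/427.7719) + (0.0737 + 0.5·0.4233²)·6.2481] / (0.4233·√6.2481)
   = [0.128022 + 1.020261] / 1.058089 = 1.085242
d₂ = d₁ − σ√T = 1.085242 − 1.058089 = 0.027153
N(d₁) = 0.861093,  N(d₂) = 0.510831,  e^(−rT) = 0.630978
E₀ = V₀·N(d₁) − D·e^(−rT)·N(d₂)
   = 486.1961·0.861093 − 427.7719·0.630978·0.510831 = 280.779234
B₀ = V₀ − E₀ = 486.1961 − 280.779234 = 205.416866

E0=280.7792 B0=205.4169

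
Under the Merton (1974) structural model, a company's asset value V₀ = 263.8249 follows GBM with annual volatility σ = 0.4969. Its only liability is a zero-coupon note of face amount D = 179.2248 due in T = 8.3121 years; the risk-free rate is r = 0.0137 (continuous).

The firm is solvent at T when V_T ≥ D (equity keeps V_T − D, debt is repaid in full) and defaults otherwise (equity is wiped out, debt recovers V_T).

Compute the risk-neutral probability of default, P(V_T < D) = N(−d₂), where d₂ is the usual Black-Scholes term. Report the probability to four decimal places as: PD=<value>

PD=0.6432

d₁ = [ln(V₀/D) + (r + σ²/2)T] / (σ√T)
   = [ln(263.8249/179.2248) + (0.0137 + 0.5·0.4969²)·8.3121] / (0.4969·√8.3121)
   = [0.386645 + 1.140044] / 1.432598 = 1.065679
d₂ = d₁ − σ√T = 1.065679 − 1.432598 = -0.366919
risk-neutral PD = N(−d₂) = N(0.366919) = 0.643160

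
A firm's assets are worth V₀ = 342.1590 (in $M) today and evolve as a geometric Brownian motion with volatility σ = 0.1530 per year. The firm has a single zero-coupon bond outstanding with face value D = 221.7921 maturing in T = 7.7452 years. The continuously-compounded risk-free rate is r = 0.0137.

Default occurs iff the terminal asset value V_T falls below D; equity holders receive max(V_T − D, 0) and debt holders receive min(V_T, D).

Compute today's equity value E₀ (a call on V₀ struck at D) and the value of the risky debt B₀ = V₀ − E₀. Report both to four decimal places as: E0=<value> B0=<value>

E0=148.0381 B0=194.1209

d₁ = [ln(V₀/D) + (r + σ²/2)T] / (σ√T)
   = [ln(342.1590/221.7921) + (0.0137 + 0.5·0.1530²)·7.7452] / (0.1530·√7.7452)
   = [0.433535 + 0.196763] / 0.425802 = 1.480261
d₂ = d₁ − σ√T = 1.480261 − 0.425802 = 1.054459
N(d₁) = 0.930598,  N(d₂) = 0.854163,  e^(−rT) = 0.899326
E₀ = V₀·N(d₁) − D·e^(−rT)·N(d₂)
   = 342.1590·0.930598 − 221.7921·0.899326·0.854163 = 148.038099
B₀ = V₀ − E₀ = 342.1590 − 148.038099 = 194.120901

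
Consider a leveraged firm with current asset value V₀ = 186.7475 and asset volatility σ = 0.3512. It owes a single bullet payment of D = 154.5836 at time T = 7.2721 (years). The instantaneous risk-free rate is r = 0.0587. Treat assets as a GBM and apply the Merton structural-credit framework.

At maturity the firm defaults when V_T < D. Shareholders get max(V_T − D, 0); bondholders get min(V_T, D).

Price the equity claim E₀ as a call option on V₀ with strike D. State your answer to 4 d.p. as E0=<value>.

E0=104.8563

d₁ = [ln(V₀/D) + (r + σ²/2)T] / (σ√T)
   = [ln(186.7475/154.5836) + (0.0587 + 0.5·0.3512²)·7.2721] / (0.3512·√7.2721)
   = [0.189022 + 0.875348] / 0.947075 = 1.123850
d₂ = d₁ − σ√T = 1.123850 − 0.947075 = 0.176775
N(d₁) = 0.869462,  N(d₂) = 0.570157,  e^(−rT) = 0.652547
E₀ = V₀·N(d₁) − D·e^(−rT)·N(d₂)
   = 186.7475·0.869462 − 154.5836·0.652547·0.570157 = 104.856279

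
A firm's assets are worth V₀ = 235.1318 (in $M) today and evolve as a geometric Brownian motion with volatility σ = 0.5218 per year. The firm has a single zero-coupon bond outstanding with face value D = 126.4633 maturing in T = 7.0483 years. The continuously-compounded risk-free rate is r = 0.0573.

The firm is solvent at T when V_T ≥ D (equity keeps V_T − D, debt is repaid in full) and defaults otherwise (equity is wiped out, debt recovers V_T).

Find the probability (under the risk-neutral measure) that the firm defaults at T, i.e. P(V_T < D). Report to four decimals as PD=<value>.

d₁ = [ln(V₀/D) + (r + σ²/2)T] / (σ√T)
   = [ln(235.1318/126.4633) + (0.0573 + 0.5·0.5218²)·7.0483] / (0.5218·√7.0483)
   = [0.620194 + 1.363406] / 1.385308 = 1.431884
d₂ = d₁ − σ√T = 1.431884 − 1.385308 = 0.046577
risk-neutral PD = N(−d₂) = N(-0.046577) = 0.481425

PD=0.4814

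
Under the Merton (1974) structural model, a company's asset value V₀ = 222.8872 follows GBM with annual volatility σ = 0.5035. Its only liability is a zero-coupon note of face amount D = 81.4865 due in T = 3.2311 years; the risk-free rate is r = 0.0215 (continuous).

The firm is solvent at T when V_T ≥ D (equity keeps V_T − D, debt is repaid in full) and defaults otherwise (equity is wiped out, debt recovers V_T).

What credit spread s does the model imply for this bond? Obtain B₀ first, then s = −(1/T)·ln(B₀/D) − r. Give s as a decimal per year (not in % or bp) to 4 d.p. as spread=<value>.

d₁ = [ln(V₀/D) + (r + σ²/2)T] / (σ√T)
   = [ln(222.8872/81.4865) + (0.0215 + 0.5·0.5035²)·3.2311] / (0.5035·√3.2311)
   = [1.006228 + 0.479030] / 0.905054 = 1.641071
d₂ = d₁ − σ√T = 1.641071 − 0.905054 = 0.736017
N(d₁) = 0.949609,  N(d₂) = 0.769140,  e^(−rT) = 0.932889
E₀ = V₀·N(d₁) − D·e^(−rT)·N(d₂)
   = 222.8872·0.949609 − 81.4865·0.932889·0.769140 = 153.187238
B₀ = V₀ − E₀ = 222.8872 − 153.187238 = 69.699962
spread = −(1/T)·ln(B₀/D) − r = −(1/3.2311)·ln(69.699962/81.4865) − 0.0215 = 0.02685430

spread=0.0269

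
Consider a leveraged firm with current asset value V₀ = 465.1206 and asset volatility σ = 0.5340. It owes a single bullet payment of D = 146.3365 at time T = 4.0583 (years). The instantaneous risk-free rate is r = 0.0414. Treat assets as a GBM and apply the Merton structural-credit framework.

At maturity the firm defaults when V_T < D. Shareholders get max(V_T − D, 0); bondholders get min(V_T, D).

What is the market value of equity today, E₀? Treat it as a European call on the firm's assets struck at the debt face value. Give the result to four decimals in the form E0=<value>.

d₁ = [ln(V₀/D) + (r + σ²/2)T] / (σ√T)
   = [ln(465.1206/146.3365) + (0.0414 + 0.5·0.5340²)·4.0583] / (0.5340·√4.0583)
   = [1.156388 + 0.746638] / 1.075755 = 1.769014
d₂ = d₁ − σ√T = 1.769014 − 1.075755 = 0.693259
N(d₁) = 0.961554,  N(d₂) = 0.755927,  e^(−rT) = 0.845342
E₀ = V₀·N(d₁) − D·e^(−rT)·N(d₂)
   = 465.1206·0.961554 − 146.3365·0.845342·0.755927 = 353.727217

E0=353.7272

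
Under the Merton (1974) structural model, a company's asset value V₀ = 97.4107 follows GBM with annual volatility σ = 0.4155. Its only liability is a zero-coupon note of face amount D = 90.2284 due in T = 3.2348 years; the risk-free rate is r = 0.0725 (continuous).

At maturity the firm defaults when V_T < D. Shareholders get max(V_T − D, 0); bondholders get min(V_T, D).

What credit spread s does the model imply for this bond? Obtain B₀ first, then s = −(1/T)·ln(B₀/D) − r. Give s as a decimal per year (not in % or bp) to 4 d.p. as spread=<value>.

d₁ = [ln(V₀/D) + (r + σ²/2)T] / (σ√T)
   = [ln(97.4107/90.2284) + (0.0725 + 0.5·0.4155²)·3.2348] / (0.4155·√3.2348)
   = [0.076592 + 0.513751] / 0.747300 = 0.789969
d₂ = d₁ − σ√T = 0.789969 − 0.747300 = 0.042669
N(d₁) = 0.785227,  N(d₂) = 0.517017,  e^(−rT) = 0.790948
E₀ = V₀·N(d₁) − D·e^(−rT)·N(d₂)
   = 97.4107·0.785227 − 90.2284·0.790948·0.517017 = 39.592062
B₀ = V₀ − E₀ = 97.4107 − 39.592062 = 57.818638
spread = −(1/T)·ln(B₀/D) − r = −(1/3.2348)·ln(57.818638/90.2284) − 0.0725 = 0.06507668

spread=0.0651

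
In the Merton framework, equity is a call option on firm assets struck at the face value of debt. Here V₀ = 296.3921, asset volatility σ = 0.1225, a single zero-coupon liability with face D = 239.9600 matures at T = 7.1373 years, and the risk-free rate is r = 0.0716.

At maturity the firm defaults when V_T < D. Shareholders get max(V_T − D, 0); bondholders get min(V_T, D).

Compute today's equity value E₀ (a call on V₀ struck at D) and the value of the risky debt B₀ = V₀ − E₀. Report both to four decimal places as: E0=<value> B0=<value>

E0=152.7661 B0=143.6260

d₁ = [ln(V₀/D) + (r + σ²/2)T] / (σ√T)
   = [ln(296.3921/239.9600) + (0.0716 + 0.5·0.1225²)·7.1373] / (0.1225·√7.1373)
   = [0.211211 + 0.564583] / 0.327268 = 2.370518
d₂ = d₁ − σ√T = 2.370518 − 0.327268 = 2.043250
N(d₁) = 0.991118,  N(d₂) = 0.979486,  e^(−rT) = 0.599877
E₀ = V₀·N(d₁) − D·e^(−rT)·N(d₂)
   = 296.3921·0.991118 − 239.9600·0.599877·0.979486 = 152.766081
B₀ = V₀ − E₀ = 296.3921 − 152.766081 = 143.626019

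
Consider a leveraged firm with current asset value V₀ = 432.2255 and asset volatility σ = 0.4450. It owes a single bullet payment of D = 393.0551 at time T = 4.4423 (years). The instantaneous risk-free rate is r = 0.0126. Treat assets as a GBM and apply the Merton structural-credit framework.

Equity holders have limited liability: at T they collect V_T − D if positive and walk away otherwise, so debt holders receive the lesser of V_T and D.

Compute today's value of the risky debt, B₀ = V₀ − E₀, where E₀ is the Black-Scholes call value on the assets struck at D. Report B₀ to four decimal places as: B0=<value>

d₁ = [ln(V₀/D) + (r + σ²/2)T] / (σ√T)
   = [ln(432.2255/393.0551) + (0.0126 + 0.5·0.4450²)·4.4423] / (0.4450·√4.4423)
   = [0.094998 + 0.495816] / 0.937916 = 0.629922
d₂ = d₁ − σ√T = 0.629922 − 0.937916 = -0.307994
N(d₁) = 0.735627,  N(d₂) = 0.379043,  e^(−rT) = 0.945565
E₀ = V₀·N(d₁) − D·e^(−rT)·N(d₂)
   = 432.2255·0.735627 − 393.0551·0.945565·0.379043 = 177.081916
B₀ = V₀ − E₀ = 432.2255 − 177.081916 = 255.143584

B0=255.1436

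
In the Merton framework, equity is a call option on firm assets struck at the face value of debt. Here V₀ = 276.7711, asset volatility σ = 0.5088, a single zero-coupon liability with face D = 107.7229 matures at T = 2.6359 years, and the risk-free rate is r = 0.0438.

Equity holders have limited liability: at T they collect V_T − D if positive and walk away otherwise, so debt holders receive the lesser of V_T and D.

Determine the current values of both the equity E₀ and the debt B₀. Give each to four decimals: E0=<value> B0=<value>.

E0=186.7987 B0=89.9724

d₁ = [ln(V₀/D) + (r + σ²/2)T] / (σ√T)
   = [ln(276.7711/107.7229) + (0.0438 + 0.5·0.5088²)·2.6359] / (0.5088·√2.6359)
   = [0.943629 + 0.456640] / 0.826060 = 1.695117
d₂ = d₁ − σ√T = 1.695117 − 0.826060 = 0.869057
N(d₁) = 0.954973,  N(d₂) = 0.807592,  e^(−rT) = 0.890963
E₀ = V₀·N(d₁) − D·e^(−rT)·N(d₂)
   = 276.7711·0.954973 − 107.7229·0.890963·0.807592 = 186.798681
B₀ = V₀ − E₀ = 276.7711 − 186.798681 = 89.972419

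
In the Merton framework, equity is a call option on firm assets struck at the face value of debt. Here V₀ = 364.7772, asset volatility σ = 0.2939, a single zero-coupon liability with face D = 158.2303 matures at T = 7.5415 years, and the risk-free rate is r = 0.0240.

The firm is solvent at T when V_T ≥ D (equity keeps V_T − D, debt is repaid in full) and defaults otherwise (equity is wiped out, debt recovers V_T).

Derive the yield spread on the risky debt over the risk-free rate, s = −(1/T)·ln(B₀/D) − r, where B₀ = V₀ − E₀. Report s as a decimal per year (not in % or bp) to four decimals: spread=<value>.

d₁ = [ln(V₀/D) + (r + σ²/2)T] / (σ√T)
   = [ln(364.7772/158.2303) + (0.0240 + 0.5·0.2939²)·7.5415] / (0.2939·√7.5415)
   = [0.835235 + 0.506703] / 0.807102 = 1.662662
d₂ = d₁ − σ√T = 1.662662 − 0.807102 = 0.855560
N(d₁) = 0.951810,  N(d₂) = 0.803879,  e^(−rT) = 0.834439
E₀ = V₀·N(d₁) − D·e^(−rT)·N(d₂)
   = 364.7772·0.951810 − 158.2303·0.834439·0.803879 = 241.059570
B₀ = V₀ − E₀ = 364.7772 − 241.059570 = 123.717630
spread = −(1/T)·ln(B₀/D) − r = −(1/7.5415)·ln(123.717630/158.2303) − 0.0240 = 0.00862611

spread=0.0086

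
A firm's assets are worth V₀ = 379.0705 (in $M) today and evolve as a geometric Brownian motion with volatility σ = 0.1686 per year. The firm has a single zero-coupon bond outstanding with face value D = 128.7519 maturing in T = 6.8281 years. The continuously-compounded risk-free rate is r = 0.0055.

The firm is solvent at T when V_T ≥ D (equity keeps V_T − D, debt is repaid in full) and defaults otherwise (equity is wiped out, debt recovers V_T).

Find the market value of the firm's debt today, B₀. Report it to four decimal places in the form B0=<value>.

d₁ = [ln(V₀/D) + (r + σ²/2)T] / (σ√T)
   = [ln(379.0705/128.7519) + (0.0055 + 0.5·0.1686²)·6.8281] / (0.1686·√6.8281)
   = [1.079835 + 0.134602] / 0.440562 = 2.756560
d₂ = d₁ − σ√T = 2.756560 − 0.440562 = 2.315998
N(d₁) = 0.997079,  N(d₂) = 0.989721,  e^(−rT) = 0.963142
E₀ = V₀·N(d₁) − D·e^(−rT)·N(d₂)
   = 379.0705·0.997079 − 128.7519·0.963142·0.989721 = 255.231709
B₀ = V₀ − E₀ = 379.0705 − 255.231709 = 123.838791

B0=123.8388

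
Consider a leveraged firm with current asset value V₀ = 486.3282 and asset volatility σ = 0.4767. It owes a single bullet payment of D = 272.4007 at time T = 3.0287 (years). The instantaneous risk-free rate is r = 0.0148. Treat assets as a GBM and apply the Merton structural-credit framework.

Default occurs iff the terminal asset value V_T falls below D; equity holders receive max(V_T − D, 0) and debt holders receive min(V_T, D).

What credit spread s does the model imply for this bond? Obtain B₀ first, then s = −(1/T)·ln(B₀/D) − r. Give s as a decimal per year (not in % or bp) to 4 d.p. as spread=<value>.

d₁ = [ln(V₀/D) + (r + σ²/2)T] / (σ√T)
   = [ln(486.3282/272.4007) + (0.0148 + 0.5·0.4767²)·3.0287] / (0.4767·√3.0287)
   = [0.579610 + 0.388950] / 0.829609 = 1.167490
d₂ = d₁ − σ√T = 1.167490 − 0.829609 = 0.337881
N(d₁) = 0.878494,  N(d₂) = 0.632274,  e^(−rT) = 0.956165
E₀ = V₀·N(d₁) − D·e^(−rT)·N(d₂)
   = 486.3282·0.878494 − 272.4007·0.956165·0.632274 = 262.554253
B₀ = V₀ − E₀ = 486.3282 − 262.554253 = 223.773947
spread = −(1/T)·ln(B₀/D) − r = −(1/3.0287)·ln(223.773947/272.4007) − 0.0148 = 0.05012481

spread=0.0501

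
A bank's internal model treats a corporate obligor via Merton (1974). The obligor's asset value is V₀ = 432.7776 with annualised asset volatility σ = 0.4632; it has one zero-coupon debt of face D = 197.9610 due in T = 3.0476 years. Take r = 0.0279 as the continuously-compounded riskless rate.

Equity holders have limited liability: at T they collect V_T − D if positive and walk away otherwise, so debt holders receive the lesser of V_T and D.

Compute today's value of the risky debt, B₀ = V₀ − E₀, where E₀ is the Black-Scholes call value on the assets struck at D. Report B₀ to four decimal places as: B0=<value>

B0=166.2386

d₁ = [ln(V₀/D) + (r + σ²/2)T] / (σ√T)
   = [ln(432.7776/197.9610) + (0.0279 + 0.5·0.4632²)·3.0476] / (0.4632·√3.0476)
   = [0.782154 + 0.411966] / 0.808626 = 1.476727
d₂ = d₁ − σ√T = 1.476727 − 0.808626 = 0.668102
N(d₁) = 0.930126,  N(d₂) = 0.747966,  e^(−rT) = 0.918487
E₀ = V₀·N(d₁) − D·e^(−rT)·N(d₂)
   = 432.7776·0.930126 − 197.9610·0.918487·0.747966 = 266.539049
B₀ = V₀ − E₀ = 432.7776 − 266.539049 = 166.238551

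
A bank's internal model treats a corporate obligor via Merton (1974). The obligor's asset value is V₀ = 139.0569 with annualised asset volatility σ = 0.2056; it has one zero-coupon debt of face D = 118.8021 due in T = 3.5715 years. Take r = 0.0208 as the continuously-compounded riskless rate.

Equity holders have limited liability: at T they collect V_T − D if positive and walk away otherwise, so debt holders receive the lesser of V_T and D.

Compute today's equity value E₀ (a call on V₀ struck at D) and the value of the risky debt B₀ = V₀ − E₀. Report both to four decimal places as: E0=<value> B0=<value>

E0=36.8430 B0=102.2139

d₁ = [ln(V₀/D) + (r + σ²/2)T] / (σ√T)
   = [ln(139.0569/118.8021) + (0.0208 + 0.5·0.2056²)·3.5715] / (0.2056·√3.5715)
   = [0.157424 + 0.149773] / 0.388551 = 0.790622
d₂ = d₁ − σ√T = 0.790622 − 0.388551 = 0.402071
N(d₁) = 0.785418,  N(d₂) = 0.656184,  e^(−rT) = 0.928405
E₀ = V₀·N(d₁) − D·e^(−rT)·N(d₂)
   = 139.0569·0.785418 − 118.8021·0.928405·0.656184 = 36.842976
B₀ = V₀ − E₀ = 139.0569 − 36.842976 = 102.213924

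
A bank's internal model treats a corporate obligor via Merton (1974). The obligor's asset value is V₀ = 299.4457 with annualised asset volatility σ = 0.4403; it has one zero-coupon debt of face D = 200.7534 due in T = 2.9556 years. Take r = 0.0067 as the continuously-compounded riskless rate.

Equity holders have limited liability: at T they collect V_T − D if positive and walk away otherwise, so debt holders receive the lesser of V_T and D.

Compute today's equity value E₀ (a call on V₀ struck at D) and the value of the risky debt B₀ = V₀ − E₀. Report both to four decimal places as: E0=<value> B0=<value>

E0=134.7598 B0=164.6859

d₁ = [ln(V₀/D) + (r + σ²/2)T] / (σ√T)
   = [ln(299.4457/200.7534) + (0.0067 + 0.5·0.4403²)·2.9556] / (0.4403·√2.9556)
   = [0.399856 + 0.306295] / 0.756958 = 0.932880
d₂ = d₁ − σ√T = 0.932880 − 0.756958 = 0.175923
N(d₁) = 0.824559,  N(d₂) = 0.569823,  e^(−rT) = 0.980392
E₀ = V₀·N(d₁) − D·e^(−rT)·N(d₂)
   = 299.4457·0.824559 − 200.7534·0.980392·0.569823 = 134.759842
B₀ = V₀ − E₀ = 299.4457 − 134.759842 = 164.685858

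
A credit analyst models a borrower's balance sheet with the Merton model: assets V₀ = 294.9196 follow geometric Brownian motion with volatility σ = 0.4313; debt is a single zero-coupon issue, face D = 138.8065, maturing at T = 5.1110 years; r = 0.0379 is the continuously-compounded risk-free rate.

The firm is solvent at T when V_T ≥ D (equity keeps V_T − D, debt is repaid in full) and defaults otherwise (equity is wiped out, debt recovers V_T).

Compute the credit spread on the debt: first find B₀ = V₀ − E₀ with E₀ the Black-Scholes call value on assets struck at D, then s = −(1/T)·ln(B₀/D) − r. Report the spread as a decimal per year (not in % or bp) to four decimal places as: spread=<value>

spread=0.0268

d₁ = [ln(V₀/D) + (r + σ²/2)T] / (σ√T)
   = [ln(294.9196/138.8065) + (0.0379 + 0.5·0.4313²)·5.1110] / (0.4313·√5.1110)
   = [0.753622 + 0.669080] / 0.975062 = 1.459088
d₂ = d₁ − σ√T = 1.459088 − 0.975062 = 0.484026
N(d₁) = 0.927730,  N(d₂) = 0.685816,  e^(−rT) = 0.823899
E₀ = V₀·N(d₁) − D·e^(−rT)·N(d₂)
   = 294.9196·0.927730 − 138.8065·0.823899·0.685816 = 195.173920
B₀ = V₀ − E₀ = 294.9196 − 195.173920 = 99.745680
spread = −(1/T)·ln(B₀/D) − r = −(1/5.1110)·ln(99.745680/138.8065) − 0.0379 = 0.02675606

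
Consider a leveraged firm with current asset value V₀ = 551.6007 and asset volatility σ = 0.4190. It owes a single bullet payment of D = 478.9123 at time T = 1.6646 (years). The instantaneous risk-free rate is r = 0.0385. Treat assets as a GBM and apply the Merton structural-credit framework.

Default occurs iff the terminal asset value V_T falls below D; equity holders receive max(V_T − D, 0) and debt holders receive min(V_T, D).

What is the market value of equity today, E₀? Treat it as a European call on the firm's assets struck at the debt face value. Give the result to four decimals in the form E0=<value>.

d₁ = [ln(V₀/D) + (r + σ²/2)T] / (σ√T)
   = [ln(551.6007/478.9123) + (0.0385 + 0.5·0.4190²)·1.6646] / (0.4190·√1.6646)
   = [0.141307 + 0.210207] / 0.540591 = 0.650239
d₂ = d₁ − σ√T = 0.650239 − 0.540591 = 0.109648
N(d₁) = 0.742231,  N(d₂) = 0.543656,  e^(−rT) = 0.937923
E₀ = V₀·N(d₁) − D·e^(−rT)·N(d₂)
   = 551.6007·0.742231 − 478.9123·0.937923·0.543656 = 165.214300

E0=165.2143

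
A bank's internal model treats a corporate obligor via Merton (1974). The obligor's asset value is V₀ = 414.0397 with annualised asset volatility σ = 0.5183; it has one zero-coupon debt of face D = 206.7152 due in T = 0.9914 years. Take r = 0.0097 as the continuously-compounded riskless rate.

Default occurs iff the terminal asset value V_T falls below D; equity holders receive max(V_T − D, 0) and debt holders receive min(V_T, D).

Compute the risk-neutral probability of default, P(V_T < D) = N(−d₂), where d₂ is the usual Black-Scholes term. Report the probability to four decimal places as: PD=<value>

PD=0.1342

d₁ = [ln(V₀/D) + (r + σ²/2)T] / (σ√T)
   = [ln(414.0397/206.7152) + (0.0097 + 0.5·0.5183²)·0.9914] / (0.5183·√0.9914)
   = [0.694620 + 0.142779] / 0.516066 = 1.622657
d₂ = d₁ − σ√T = 1.622657 − 0.516066 = 1.106590
risk-neutral PD = N(−d₂) = N(-1.106590) = 0.134236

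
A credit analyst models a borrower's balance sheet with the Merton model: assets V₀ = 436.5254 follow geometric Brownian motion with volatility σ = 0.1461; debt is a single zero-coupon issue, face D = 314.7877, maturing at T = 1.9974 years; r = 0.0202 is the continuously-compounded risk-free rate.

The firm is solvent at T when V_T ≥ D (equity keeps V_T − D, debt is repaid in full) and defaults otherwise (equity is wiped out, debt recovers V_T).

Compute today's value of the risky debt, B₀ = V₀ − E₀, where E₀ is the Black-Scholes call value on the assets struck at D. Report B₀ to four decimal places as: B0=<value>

B0=301.2149

d₁ = [ln(V₀/D) + (r + σ²/2)T] / (σ√T)
   = [ln(436.5254/314.7877) + (0.0202 + 0.5·0.1461²)·1.9974] / (0.1461·√1.9974)
   = [0.326948 + 0.061665] / 0.206482 = 1.882065
d₂ = d₁ − σ√T = 1.882065 − 0.206482 = 1.675583
N(d₁) = 0.970086,  N(d₂) = 0.953090,  e^(−rT) = 0.960456
E₀ = V₀·N(d₁) − D·e^(−rT)·N(d₂)
   = 436.5254·0.970086 − 314.7877·0.960456·0.953090 = 135.310478
B₀ = V₀ − E₀ = 436.5254 − 135.310478 = 301.214922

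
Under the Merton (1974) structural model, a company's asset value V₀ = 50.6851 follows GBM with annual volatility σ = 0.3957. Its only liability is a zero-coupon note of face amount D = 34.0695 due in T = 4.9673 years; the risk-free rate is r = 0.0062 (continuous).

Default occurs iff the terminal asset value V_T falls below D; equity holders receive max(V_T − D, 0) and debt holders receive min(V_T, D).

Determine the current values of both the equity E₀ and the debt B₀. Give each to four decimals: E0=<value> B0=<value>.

E0=24.6036 B0=26.0815

d₁ = [ln(V₀/D) + (r + σ²/2)T] / (σ√T)
   = [ln(50.6851/34.0695) + (0.0062 + 0.5·0.3957²)·4.9673] / (0.3957·√4.9673)
   = [0.397229 + 0.419683] / 0.881914 = 0.926295
d₂ = d₁ − σ√T = 0.926295 − 0.881914 = 0.044381
N(d₁) = 0.822854,  N(d₂) = 0.517700,  e^(−rT) = 0.969672
E₀ = V₀·N(d₁) − D·e^(−rT)·N(d₂)
   = 50.6851·0.822854 − 34.0695·0.969672·0.517700 = 24.603567
B₀ = V₀ − E₀ = 50.6851 − 24.603567 = 26.081533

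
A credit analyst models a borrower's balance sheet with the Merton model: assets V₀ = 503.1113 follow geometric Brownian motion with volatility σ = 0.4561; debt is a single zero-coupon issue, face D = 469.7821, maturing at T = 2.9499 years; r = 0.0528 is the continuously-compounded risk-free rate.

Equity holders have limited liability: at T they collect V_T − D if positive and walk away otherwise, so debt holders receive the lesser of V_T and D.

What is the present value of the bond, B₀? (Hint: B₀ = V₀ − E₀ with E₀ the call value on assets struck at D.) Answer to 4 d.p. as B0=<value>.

B0=309.3622

d₁ = [ln(V₀/D) + (r + σ²/2)T] / (σ√T)
   = [ln(503.1113/469.7821) + (0.0528 + 0.5·0.4561²)·2.9499] / (0.4561·√2.9499)
   = [0.068542 + 0.462584] / 0.783364 = 0.678008
d₂ = d₁ − σ√T = 0.678008 − 0.783364 = -0.105357
N(d₁) = 0.751117,  N(d₂) = 0.458046,  e^(−rT) = 0.855769
E₀ = V₀·N(d₁) − D·e^(−rT)·N(d₂)
   = 503.1113·0.751117 − 469.7821·0.855769·0.458046 = 193.749120
B₀ = V₀ − E₀ = 503.1113 − 193.749120 = 309.362180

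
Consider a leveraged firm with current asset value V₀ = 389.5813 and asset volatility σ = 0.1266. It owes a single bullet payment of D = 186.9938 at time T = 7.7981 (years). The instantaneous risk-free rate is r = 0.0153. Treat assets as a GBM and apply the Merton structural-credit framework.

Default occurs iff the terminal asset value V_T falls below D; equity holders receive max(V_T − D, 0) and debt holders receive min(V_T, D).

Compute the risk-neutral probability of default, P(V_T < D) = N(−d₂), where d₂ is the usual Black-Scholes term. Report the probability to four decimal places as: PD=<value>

PD=0.0126

d₁ = [ln(V₀/D) + (r + σ²/2)T] / (σ√T)
   = [ln(389.5813/186.9938) + (0.0153 + 0.5·0.1266²)·7.7981] / (0.1266·√7.7981)
   = [0.733997 + 0.181803] / 0.353531 = 2.590435
d₂ = d₁ − σ√T = 2.590435 − 0.353531 = 2.236903
risk-neutral PD = N(−d₂) = N(-2.236903) = 0.012646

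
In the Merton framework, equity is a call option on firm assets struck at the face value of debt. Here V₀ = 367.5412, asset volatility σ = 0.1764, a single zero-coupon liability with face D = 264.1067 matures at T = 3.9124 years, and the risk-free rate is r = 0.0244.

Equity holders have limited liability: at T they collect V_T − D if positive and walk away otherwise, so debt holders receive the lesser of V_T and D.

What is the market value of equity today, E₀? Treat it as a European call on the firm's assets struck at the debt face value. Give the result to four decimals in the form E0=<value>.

d₁ = [ln(V₀/D) + (r + σ²/2)T] / (σ√T)
   = [ln(367.5412/264.1067) + (0.0244 + 0.5·0.1764²)·3.9124] / (0.1764·√3.9124)
   = [0.330482 + 0.156334] / 0.348915 = 1.395226
d₂ = d₁ − σ√T = 1.395226 − 0.348915 = 1.046310
N(d₁) = 0.918526,  N(d₂) = 0.852291,  e^(−rT) = 0.908952
E₀ = V₀·N(d₁) − D·e^(−rT)·N(d₂)
   = 367.5412·0.918526 − 264.1067·0.908952·0.852291 = 132.994832

E0=132.9948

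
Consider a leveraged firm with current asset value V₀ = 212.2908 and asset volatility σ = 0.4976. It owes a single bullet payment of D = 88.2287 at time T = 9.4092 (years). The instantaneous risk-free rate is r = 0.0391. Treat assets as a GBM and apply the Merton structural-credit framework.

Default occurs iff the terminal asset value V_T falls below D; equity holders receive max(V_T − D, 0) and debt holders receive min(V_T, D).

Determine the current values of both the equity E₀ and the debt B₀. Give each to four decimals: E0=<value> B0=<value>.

E0=168.3373 B0=43.9535

d₁ = [ln(V₀/D) + (r + σ²/2)T] / (σ√T)
   = [ln(212.2908/88.2287) + (0.0391 + 0.5·0.4976²)·9.4092] / (0.4976·√9.4092)
   = [0.878025 + 1.532786] / 1.526359 = 1.579452
d₂ = d₁ − σ√T = 1.579452 − 1.526359 = 0.053093
N(d₁) = 0.942884,  N(d₂) = 0.521171,  e^(−rT) = 0.692187
E₀ = V₀·N(d₁) − D·e^(−rT)·N(d₂)
   = 212.2908·0.942884 − 88.2287·0.692187·0.521171 = 168.337261
B₀ = V₀ − E₀ = 212.2908 − 168.337261 = 43.953539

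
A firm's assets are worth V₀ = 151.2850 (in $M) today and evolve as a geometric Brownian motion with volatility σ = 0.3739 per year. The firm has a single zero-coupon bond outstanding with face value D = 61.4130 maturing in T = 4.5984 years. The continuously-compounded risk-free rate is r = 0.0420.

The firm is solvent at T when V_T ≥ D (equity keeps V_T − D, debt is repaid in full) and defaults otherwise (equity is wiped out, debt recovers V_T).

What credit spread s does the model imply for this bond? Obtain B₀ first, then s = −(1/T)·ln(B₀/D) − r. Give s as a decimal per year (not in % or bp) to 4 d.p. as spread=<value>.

d₁ = [ln(V₀/D) + (r + σ²/2)T] / (σ√T)
   = [ln(151.2850/61.4130) + (0.0420 + 0.5·0.3739²)·4.5984] / (0.3739·√4.5984)
   = [0.901544 + 0.514564] / 0.801787 = 1.766190
d₂ = d₁ − σ√T = 1.766190 − 0.801787 = 0.964403
N(d₁) = 0.961318,  N(d₂) = 0.832578,  e^(−rT) = 0.824372
E₀ = V₀·N(d₁) − D·e^(−rT)·N(d₂)
   = 151.2850·0.961318 − 61.4130·0.824372·0.832578 = 103.281906
B₀ = V₀ − E₀ = 151.2850 − 103.281906 = 48.003094
spread = −(1/T)·ln(B₀/D) − r = −(1/4.5984)·ln(48.003094/61.4130) − 0.0420 = 0.01157430

spread=0.0116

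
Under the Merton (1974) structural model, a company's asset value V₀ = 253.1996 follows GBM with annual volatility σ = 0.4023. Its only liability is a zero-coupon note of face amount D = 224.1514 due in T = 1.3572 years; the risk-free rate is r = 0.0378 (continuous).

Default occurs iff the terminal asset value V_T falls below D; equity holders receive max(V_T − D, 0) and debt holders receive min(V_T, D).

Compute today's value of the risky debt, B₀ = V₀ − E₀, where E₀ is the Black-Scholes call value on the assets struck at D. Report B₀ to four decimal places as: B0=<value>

d₁ = [ln(V₀/D) + (r + σ²/2)T] / (σ√T)
   = [ln(253.1996/224.1514) + (0.0378 + 0.5·0.4023²)·1.3572] / (0.4023·√1.3572)
   = [0.121856 + 0.161130] / 0.468675 = 0.603801
d₂ = d₁ − σ√T = 0.603801 − 0.468675 = 0.135126
N(d₁) = 0.727012,  N(d₂) = 0.553744,  e^(−rT) = 0.949992
E₀ = V₀·N(d₁) − D·e^(−rT)·N(d₂)
   = 253.1996·0.727012 − 224.1514·0.949992·0.553744 = 66.163873
B₀ = V₀ − E₀ = 253.1996 − 66.163873 = 187.035727

B0=187.0357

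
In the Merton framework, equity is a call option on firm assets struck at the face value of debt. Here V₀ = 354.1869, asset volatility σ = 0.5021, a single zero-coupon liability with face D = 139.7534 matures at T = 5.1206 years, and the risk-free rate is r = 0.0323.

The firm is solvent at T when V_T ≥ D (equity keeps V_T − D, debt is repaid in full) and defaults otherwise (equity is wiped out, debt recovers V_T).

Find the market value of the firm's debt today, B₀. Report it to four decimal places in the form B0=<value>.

d₁ = [ln(V₀/D) + (r + σ²/2)T] / (σ√T)
   = [ln(354.1869/139.7534) + (0.0323 + 0.5·0.5021²)·5.1206] / (0.5021·√5.1206)
   = [0.929945 + 0.810858] / 1.136189 = 1.532142
d₂ = d₁ − σ√T = 1.532142 − 1.136189 = 0.395953
N(d₁) = 0.937256,  N(d₂) = 0.653930,  e^(−rT) = 0.847559
E₀ = V₀·N(d₁) − D·e^(−rT)·N(d₂)
   = 354.1869·0.937256 − 139.7534·0.847559·0.653930 = 254.506417
B₀ = V₀ − E₀ = 354.1869 − 254.506417 = 99.680483

B0=99.6805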